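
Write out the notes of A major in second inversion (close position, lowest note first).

Spelling A major: A–C#–E. In second inversion the fifth is bass, giving E, A, C# from the bottom.

E, A, C#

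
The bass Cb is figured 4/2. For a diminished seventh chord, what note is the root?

The figures 4/2 mean the seventh of the chord is in the bass. If Cb is the seventh of a diminished seventh chord, the root is D (chord tones D–F–Ab–Cb).

D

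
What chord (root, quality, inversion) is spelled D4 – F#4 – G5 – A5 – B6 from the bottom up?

Reducing to letter names: D, F#, G, A, B. These stack in thirds as G–B–D–F#–A — a G major ninth chord.
With the fifth (D) in the bass, the chord is in second inversion.

G major ninth, second inversion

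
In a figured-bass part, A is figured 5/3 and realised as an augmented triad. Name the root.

The figures 5/3 mean the root of the chord is in the bass. If A is the root of an augmented triad, the root is A (chord tones A–C#–E#).

A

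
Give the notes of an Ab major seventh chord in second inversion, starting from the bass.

Ab major seventh is Ab–C–Eb–G. Second inversion puts the fifth (Eb) in the bass, with the remaining tones above: Eb, G, Ab, C.

Eb, G, Ab, C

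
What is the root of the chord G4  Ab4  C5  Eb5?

Ab

G, Ab, C, Eb are the tones of an Ab major seventh chord (Ab–C–Eb–G), making Ab the root.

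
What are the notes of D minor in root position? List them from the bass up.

D, F, A

The chord tones are D–F–A. With the root (D) lowest for root position: D, F, A.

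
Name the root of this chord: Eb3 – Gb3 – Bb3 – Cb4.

Cb

Reordering Eb, Gb, Bb, Cb into stacked thirds gives Cb–Eb–Gb–Bb; the bottom of that stack, Cb, is the root.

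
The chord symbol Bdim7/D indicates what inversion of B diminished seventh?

first inversion

Bdim7/D means B diminished seventh with D in the bass. D is the third of B diminished seventh (B–D–F–Ab), so this is first inversion.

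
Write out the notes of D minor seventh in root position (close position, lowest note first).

Spelling D minor seventh: D–F–A–C. In root position the root is bass, giving D, F, A, C from the bottom.

D, F, A, C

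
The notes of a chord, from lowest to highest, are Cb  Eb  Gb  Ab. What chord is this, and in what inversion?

Ab minor seventh, first inversion

The pitch classes Cb, Eb, Gb, Ab arrange in thirds as Ab–Cb–Eb–Gb: an Ab minor seventh chord.
Cb is the third of Ab minor seventh; third in the bass means first inversion (figured bass 6/5).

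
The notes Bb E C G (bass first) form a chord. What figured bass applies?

4/2

The notes Bb, E, C, G stack in thirds as C–E–G–Bb — a C dominant seventh chord. The bass Bb is the seventh, so this is third inversion: figured 4/2.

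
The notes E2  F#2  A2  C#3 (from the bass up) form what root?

F#

E, F#, A, C# are the tones of an F# minor seventh chord (F#–A–C#–E), making F# the root.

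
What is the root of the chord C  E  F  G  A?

F

Reordering C, E, F, G, A into stacked thirds gives F–A–C–E–G; the bottom of that stack, F, is the root.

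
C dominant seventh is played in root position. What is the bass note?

C

C dominant seventh is C–E–G–Bb. Root position places the root in the bass: C.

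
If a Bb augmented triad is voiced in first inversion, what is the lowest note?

In first inversion the third is lowest. For Bb augmented (Bb–D–F#) that is D.

D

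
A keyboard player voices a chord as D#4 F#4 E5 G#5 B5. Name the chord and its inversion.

E major ninth, third inversion

The pitch classes D#, F#, E, G#, B arrange in thirds as E–G#–B–D#–F#: an E major ninth chord.
With the seventh (D#) in the bass, the chord is in third inversion.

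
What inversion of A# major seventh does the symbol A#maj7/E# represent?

A#maj7/E# means A# major seventh with E# in the bass. E# is the fifth of A# major seventh (A#–C##–E#–G##), so this is second inversion.

second inversion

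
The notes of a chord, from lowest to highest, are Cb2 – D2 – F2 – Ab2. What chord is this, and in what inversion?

The distinct note names are Cb, D, F, Ab. Stacked in thirds they read D–F–Ab–Cb, which is a diminished seventh chord on D.
Cb is the seventh of D diminished seventh; seventh in the bass means third inversion (figured bass 4/2).

D diminished seventh, third inversion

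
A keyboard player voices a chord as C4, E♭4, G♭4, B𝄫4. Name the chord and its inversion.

C diminished seventh, root position

Reducing to letter names: C, Eb, Gb, Bbb. These stack in thirds as C–Eb–Gb–Bbb — a C diminished seventh chord.
With the root (C) in the bass, the chord is in root position (figured bass 7).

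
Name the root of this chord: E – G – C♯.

C#

E, G, C# are the tones of a C# diminished triad (C#–E–G), making C# the root.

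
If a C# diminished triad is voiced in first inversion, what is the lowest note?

E

C# diminished is C#–E–G. First inversion places the third in the bass: E.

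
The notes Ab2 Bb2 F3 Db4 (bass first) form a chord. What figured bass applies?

The notes Ab, Bb, F, Db stack in thirds as Bb–Db–F–Ab — a Bb minor seventh chord. The bass Ab is the seventh, so this is third inversion: figured 4/2.

4/2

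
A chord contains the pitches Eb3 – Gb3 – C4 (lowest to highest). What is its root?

Eb, Gb, C are the tones of a C diminished triad (C–Eb–Gb), making C the root.

C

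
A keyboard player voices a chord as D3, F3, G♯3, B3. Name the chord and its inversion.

G# diminished seventh, second inversion

The distinct note names are D, F, G#, B. Stacked in thirds they read G#–B–D–F, which is a diminished seventh chord on G#.
With the fifth (D) in the bass, the chord is in second inversion (figured bass 4/3).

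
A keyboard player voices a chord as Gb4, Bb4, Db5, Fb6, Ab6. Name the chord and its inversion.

The pitch classes Gb, Bb, Db, Fb, Ab arrange in thirds as Gb–Bb–Db–Fb–Ab: a Gb dominant ninth chord.
With the root (Gb) in the bass, the chord is in root position.

Gb dominant ninth, root position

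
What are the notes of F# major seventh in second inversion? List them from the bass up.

Spelling F# major seventh: F#–A#–C#–E#. In second inversion the fifth is bass, giving C#, E#, F#, A# from the bottom.

C#, E#, F#, A#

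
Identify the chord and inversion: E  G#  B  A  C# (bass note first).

A major ninth, second inversion

Reducing to letter names: E, G#, B, A, C#. These stack in thirds as A–C#–E–G#–B — an A major ninth chord.
With the fifth (E) in the bass, the chord is in second inversion.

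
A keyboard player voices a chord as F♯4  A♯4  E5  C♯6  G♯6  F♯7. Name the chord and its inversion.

The distinct note names are F#, A#, E, C#, G#. Stacked in thirds they read F#–A#–C#–E–G#, which is a dominant ninth chord on F#.
The lowest note is F#, the root of the chord, so this is root position.

F# dominant ninth, root position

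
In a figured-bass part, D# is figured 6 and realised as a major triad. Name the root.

The figures 6 mean the third of the chord is in the bass. If D# is the third of a major triad, the root is B (chord tones B–D#–F#).

B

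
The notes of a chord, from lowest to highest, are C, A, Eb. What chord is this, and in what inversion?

The pitch classes C, A, Eb arrange in thirds as A–C–Eb: an A diminished triad.
C is the third of A diminished; third in the bass means first inversion (figured bass 6).

A diminished, first inversion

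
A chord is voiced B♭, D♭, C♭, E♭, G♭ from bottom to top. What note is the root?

Bb, Db, Cb, Eb, Gb are the tones of a Cb major ninth chord (Cb–Eb–Gb–Bb–Db), making Cb the root.

Cb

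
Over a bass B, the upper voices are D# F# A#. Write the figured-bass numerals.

The notes B, D#, F#, A# stack in thirds as B–D#–F#–A# — a B major seventh chord. The bass B is the root, so this is root position: figured 7.

7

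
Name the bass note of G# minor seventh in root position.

G#

G# minor seventh is G#–B–D#–F#. Root position places the root in the bass: G#.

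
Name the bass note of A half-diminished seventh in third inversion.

G

In third inversion the seventh is lowest. For A half-diminished seventh (A–C–Eb–G) that is G.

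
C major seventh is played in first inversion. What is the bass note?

E

C major seventh is C–E–G–B. First inversion places the third in the bass: E.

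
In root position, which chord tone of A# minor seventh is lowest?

A#

In root position the root is lowest. For A# minor seventh (A#–C#–E#–G#) that is A#.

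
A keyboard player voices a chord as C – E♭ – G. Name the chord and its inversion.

The distinct note names are C, Eb, G. Stacked in thirds they read C–Eb–G, which is a minor triad on C.
C is the root of C minor; root in the bass means root position (figured bass 5/3).

C minor, root position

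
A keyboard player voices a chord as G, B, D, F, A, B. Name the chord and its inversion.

The pitch classes G, B, D, F, A arrange in thirds as G–B–D–F–A: a G dominant ninth chord.
The lowest note is G, the root of the chord, so this is root position.

G dominant ninth, root position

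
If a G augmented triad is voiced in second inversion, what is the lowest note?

The fifth of G augmented (G–B–D#) is D#; that is the bass in second inversion.

D#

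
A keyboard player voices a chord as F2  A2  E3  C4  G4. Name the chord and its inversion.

Reducing to letter names: F, A, E, C, G. These stack in thirds as F–A–C–E–G — an F major ninth chord.
With the root (F) in the bass, the chord is in root position.

F major ninth, root position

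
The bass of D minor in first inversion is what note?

D minor is D–F–A. First inversion places the third in the bass: F.

F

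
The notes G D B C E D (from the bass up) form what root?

C

The distinct letter names are G, D, B, C, E. Arranged as a stack of thirds they read C–E–G–B–D, so C is the root (a C major ninth chord).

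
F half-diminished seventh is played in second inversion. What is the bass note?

F half-diminished seventh is F–Ab–Cb–Eb. Second inversion places the fifth in the bass: Cb.

Cb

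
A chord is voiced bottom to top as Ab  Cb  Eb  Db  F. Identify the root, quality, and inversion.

The pitch classes Ab, Cb, Eb, Db, F arrange in thirds as Db–F–Ab–Cb–Eb: a Db dominant ninth chord.
With the fifth (Ab) in the bass, the chord is in second inversion.

Db dominant ninth, second inversion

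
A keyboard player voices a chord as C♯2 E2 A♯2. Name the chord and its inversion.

Reducing to letter names: C#, E, A#. These stack in thirds as A#–C#–E — an A# diminished triad.
C# is the third of A# diminished; third in the bass means first inversion (figured bass 6).

A# diminished, first inversion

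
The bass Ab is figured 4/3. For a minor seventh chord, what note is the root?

The figures 4/3 mean the fifth of the chord is in the bass. If Ab is the fifth of a minor seventh chord, the root is Db (chord tones Db–Fb–Ab–Cb).

Db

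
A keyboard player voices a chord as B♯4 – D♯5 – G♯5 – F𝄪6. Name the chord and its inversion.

G# major seventh, first inversion

Reducing to letter names: B#, D#, G#, F##. These stack in thirds as G#–B#–D#–F## — a G# major seventh chord.
With the third (B#) in the bass, the chord is in first inversion (figured bass 6/5).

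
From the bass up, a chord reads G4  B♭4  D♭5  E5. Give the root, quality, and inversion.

E diminished seventh, first inversion

The distinct note names are G, Bb, Db, E. Stacked in thirds they read E–G–Bb–Db, which is a diminished seventh chord on E.
G is the third of E diminished seventh; third in the bass means first inversion (figured bass 6/5).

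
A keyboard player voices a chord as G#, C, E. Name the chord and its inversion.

The distinct note names are G#, C, E. Stacked in thirds they read C–E–G#, which is an augmented triad on C.
The lowest note is G#, the fifth of the chord, so this is second inversion (figured bass 6/4).

C augmented, second inversion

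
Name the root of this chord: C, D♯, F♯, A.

D#

Reordering C, D#, F#, A into stacked thirds gives D#–F#–A–C; the bottom of that stack, D#, is the root.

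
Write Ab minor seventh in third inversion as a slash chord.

Third inversion of Ab minor seventh has the seventh (Gb) in the bass. As a slash chord: Abm7/Gb.

Abm7/Gb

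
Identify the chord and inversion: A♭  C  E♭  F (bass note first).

F minor seventh, first inversion

The distinct note names are Ab, C, Eb, F. Stacked in thirds they read F–Ab–C–Eb, which is a minor seventh chord on F.
Ab is the third of F minor seventh; third in the bass means first inversion (figured bass 6/5).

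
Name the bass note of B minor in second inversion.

F#

The fifth of B minor (B–D–F#) is F#; that is the bass in second inversion.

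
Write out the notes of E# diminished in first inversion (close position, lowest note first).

G#, B, E#

The chord tones are E#–G#–B. With the third (G#) lowest for first inversion: G#, B, E#.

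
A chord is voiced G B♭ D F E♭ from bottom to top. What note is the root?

Eb

Reordering G, Bb, D, F, Eb into stacked thirds gives Eb–G–Bb–D–F; the bottom of that stack, Eb, is the root.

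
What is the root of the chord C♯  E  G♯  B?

C#

The distinct letter names are C#, E, G#, B. Arranged as a stack of thirds they read C#–E–G#–B, so C# is the root (a C# minor seventh chord).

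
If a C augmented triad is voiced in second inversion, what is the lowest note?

The fifth of C augmented (C–E–G#) is G#; that is the bass in second inversion.

G#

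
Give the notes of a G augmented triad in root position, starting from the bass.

Spelling G augmented: G–B–D#. In root position the root is bass, giving G, B, D# from the bottom.

G, B, D#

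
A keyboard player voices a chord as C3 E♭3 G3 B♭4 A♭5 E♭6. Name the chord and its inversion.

Ab major ninth, first inversion

The pitch classes C, Eb, G, Bb, Ab arrange in thirds as Ab–C–Eb–G–Bb: an Ab major ninth chord.
The lowest note is C, the third of the chord, so this is first inversion.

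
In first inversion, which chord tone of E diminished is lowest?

G

E diminished is E–G–Bb. First inversion places the third in the bass: G.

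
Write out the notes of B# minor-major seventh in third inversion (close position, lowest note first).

A##, B#, D#, F##

The chord tones are B#–D#–F##–A##. With the seventh (A##) lowest for third inversion: A##, B#, D#, F##.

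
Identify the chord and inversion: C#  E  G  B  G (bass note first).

C# half-diminished seventh, root position

The distinct note names are C#, E, G, B. Stacked in thirds they read C#–E–G–B, which is a half-diminished seventh chord on C#.
The lowest note is C#, the root of the chord, so this is root position (figured bass 7).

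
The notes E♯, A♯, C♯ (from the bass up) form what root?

The distinct letter names are E#, A#, C#. Arranged as a stack of thirds they read A#–C#–E#, so A# is the root (an A# minor triad).

A#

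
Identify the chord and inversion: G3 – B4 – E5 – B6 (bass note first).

E minor, first inversion

The pitch classes G, B, E arrange in thirds as E–G–B: an E minor triad.
The lowest note is G, the third of the chord, so this is first inversion (figured bass 6).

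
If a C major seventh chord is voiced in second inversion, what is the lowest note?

C major seventh is C–E–G–B. Second inversion places the fifth in the bass: G.

G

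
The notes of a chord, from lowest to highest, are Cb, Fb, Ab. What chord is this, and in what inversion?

Fb major, second inversion

The pitch classes Cb, Fb, Ab arrange in thirds as Fb–Ab–Cb: an Fb major triad.
With the fifth (Cb) in the bass, the chord is in second inversion (figured bass 6/4).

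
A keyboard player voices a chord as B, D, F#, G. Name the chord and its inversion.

The distinct note names are B, D, F#, G. Stacked in thirds they read G–B–D–F#, which is a major seventh chord on G.
The lowest note is B, the third of the chord, so this is first inversion (figured bass 6/5).

G major seventh, first inversion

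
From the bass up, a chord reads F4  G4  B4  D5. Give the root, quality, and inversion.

G dominant seventh, third inversion

Reducing to letter names: F, G, B, D. These stack in thirds as G–B–D–F — a G dominant seventh chord.
The lowest note is F, the seventh of the chord, so this is third inversion (figured bass 4/2).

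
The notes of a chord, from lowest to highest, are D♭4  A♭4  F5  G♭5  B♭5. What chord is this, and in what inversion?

Reducing to letter names: Db, Ab, F, Gb, Bb. These stack in thirds as Gb–Bb–Db–F–Ab — a Gb major ninth chord.
With the fifth (Db) in the bass, the chord is in second inversion.

Gb major ninth, second inversion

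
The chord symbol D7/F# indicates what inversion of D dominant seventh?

D7/F# means D dominant seventh with F# in the bass. F# is the third of D dominant seventh (D–F#–A–C), so this is first inversion.

first inversion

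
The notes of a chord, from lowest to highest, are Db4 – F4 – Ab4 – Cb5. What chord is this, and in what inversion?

Db dominant seventh, root position

The distinct note names are Db, F, Ab, Cb. Stacked in thirds they read Db–F–Ab–Cb, which is a dominant seventh chord on Db.
The lowest note is Db, the root of the chord, so this is root position (figured bass 7).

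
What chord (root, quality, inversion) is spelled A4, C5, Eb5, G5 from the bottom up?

Reducing to letter names: A, C, Eb, G. These stack in thirds as A–C–Eb–G — an A half-diminished seventh chord.
A is the root of A half-diminished seventh; root in the bass means root position (figured bass 7).

A half-diminished seventh, root position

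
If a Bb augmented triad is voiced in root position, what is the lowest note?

The root of Bb augmented (Bb–D–F#) is Bb; that is the bass in root position.

Bb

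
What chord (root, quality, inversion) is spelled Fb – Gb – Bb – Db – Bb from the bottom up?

Reducing to letter names: Fb, Gb, Bb, Db. These stack in thirds as Gb–Bb–Db–Fb — a Gb dominant seventh chord.
With the seventh (Fb) in the bass, the chord is in third inversion (figured bass 4/2).

Gb dominant seventh, third inversion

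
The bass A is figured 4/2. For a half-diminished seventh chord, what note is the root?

B

The figures 4/2 mean the seventh of the chord is in the bass. If A is the seventh of a half-diminished seventh chord, the root is B (chord tones B–D–F–A).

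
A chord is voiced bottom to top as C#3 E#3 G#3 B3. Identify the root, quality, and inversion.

C# dominant seventh, root position

The pitch classes C#, E#, G#, B arrange in thirds as C#–E#–G#–B: a C# dominant seventh chord.
C# is the root of C# dominant seventh; root in the bass means root position (figured bass 7).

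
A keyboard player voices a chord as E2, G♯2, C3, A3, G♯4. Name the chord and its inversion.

A minor-major seventh, second inversion

Reducing to letter names: E, G#, C, A. These stack in thirds as A–C–E–G# — an A minor-major seventh chord.
E is the fifth of A minor-major seventh; fifth in the bass means second inversion (figured bass 4/3).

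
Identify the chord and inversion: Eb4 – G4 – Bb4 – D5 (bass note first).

Eb major seventh, root position

The pitch classes Eb, G, Bb, D arrange in thirds as Eb–G–Bb–D: an Eb major seventh chord.
Eb is the root of Eb major seventh; root in the bass means root position (figured bass 7).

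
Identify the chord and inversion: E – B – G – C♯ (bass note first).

C# half-diminished seventh, first inversion

Reducing to letter names: E, B, G, C#. These stack in thirds as C#–E–G–B — a C# half-diminished seventh chord.
The lowest note is E, the third of the chord, so this is first inversion (figured bass 6/5).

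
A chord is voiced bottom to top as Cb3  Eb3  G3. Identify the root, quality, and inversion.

The pitch classes Cb, Eb, G arrange in thirds as Cb–Eb–G: a Cb augmented triad.
Cb is the root of Cb augmented; root in the bass means root position (figured bass 5/3).

Cb augmented, root position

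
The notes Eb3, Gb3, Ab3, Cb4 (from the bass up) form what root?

Reordering Eb, Gb, Ab, Cb into stacked thirds gives Ab–Cb–Eb–Gb; the bottom of that stack, Ab, is the root.

Ab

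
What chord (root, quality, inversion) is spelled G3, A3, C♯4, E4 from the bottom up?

The pitch classes G, A, C#, E arrange in thirds as A–C#–E–G: an A dominant seventh chord.
G is the seventh of A dominant seventh; seventh in the bass means third inversion (figured bass 4/2).

A dominant seventh, third inversion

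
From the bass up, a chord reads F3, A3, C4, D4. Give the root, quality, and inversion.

D minor seventh, first inversion

The distinct note names are F, A, C, D. Stacked in thirds they read D–F–A–C, which is a minor seventh chord on D.
With the third (F) in the bass, the chord is in first inversion (figured bass 6/5).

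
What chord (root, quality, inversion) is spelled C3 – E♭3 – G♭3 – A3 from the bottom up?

The distinct note names are C, Eb, Gb, A. Stacked in thirds they read A–C–Eb–Gb, which is a diminished seventh chord on A.
The lowest note is C, the third of the chord, so this is first inversion (figured bass 6/5).

A diminished seventh, first inversion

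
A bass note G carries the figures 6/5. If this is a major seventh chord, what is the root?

The figures 6/5 mean the third of the chord is in the bass. If G is the third of a major seventh chord, the root is Eb (chord tones Eb–G–Bb–D).

Eb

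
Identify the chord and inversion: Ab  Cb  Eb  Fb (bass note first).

Fb major seventh, first inversion

Reducing to letter names: Ab, Cb, Eb, Fb. These stack in thirds as Fb–Ab–Cb–Eb — an Fb major seventh chord.
With the third (Ab) in the bass, the chord is in first inversion (figured bass 6/5).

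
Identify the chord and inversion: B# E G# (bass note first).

E augmented, second inversion

The pitch classes B#, E, G# arrange in thirds as E–G#–B#: an E augmented triad.
With the fifth (B#) in the bass, the chord is in second inversion (figured bass 6/4).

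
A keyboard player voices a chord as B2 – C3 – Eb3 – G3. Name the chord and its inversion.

C minor-major seventh, third inversion

The pitch classes B, C, Eb, G arrange in thirds as C–Eb–G–B: a C minor-major seventh chord.
B is the seventh of C minor-major seventh; seventh in the bass means third inversion (figured bass 4/2).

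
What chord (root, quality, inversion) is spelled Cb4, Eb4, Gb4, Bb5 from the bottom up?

Reducing to letter names: Cb, Eb, Gb, Bb. These stack in thirds as Cb–Eb–Gb–Bb — a Cb major seventh chord.
With the root (Cb) in the bass, the chord is in root position (figured bass 7).

Cb major seventh, root position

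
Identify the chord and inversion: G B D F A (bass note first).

The pitch classes G, B, D, F, A arrange in thirds as G–B–D–F–A: a G dominant ninth chord.
With the root (G) in the bass, the chord is in root position.

G dominant ninth, root position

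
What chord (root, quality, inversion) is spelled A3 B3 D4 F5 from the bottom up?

B half-diminished seventh, third inversion

Reducing to letter names: A, B, D, F. These stack in thirds as B–D–F–A — a B half-diminished seventh chord.
With the seventh (A) in the bass, the chord is in third inversion (figured bass 4/2).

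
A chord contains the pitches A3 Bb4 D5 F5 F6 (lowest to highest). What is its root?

Bb

A, Bb, D, F are the tones of a Bb major seventh chord (Bb–D–F–A), making Bb the root.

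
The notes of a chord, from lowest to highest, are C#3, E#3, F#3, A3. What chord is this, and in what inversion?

The distinct note names are C#, E#, F#, A. Stacked in thirds they read F#–A–C#–E#, which is a minor-major seventh chord on F#.
With the fifth (C#) in the bass, the chord is in second inversion (figured bass 4/3).

F# minor-major seventh, second inversion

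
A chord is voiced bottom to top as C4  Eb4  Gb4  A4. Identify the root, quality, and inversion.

A diminished seventh, first inversion

Reducing to letter names: C, Eb, Gb, A. These stack in thirds as A–C–Eb–Gb — an A diminished seventh chord.
With the third (C) in the bass, the chord is in first inversion (figured bass 6/5).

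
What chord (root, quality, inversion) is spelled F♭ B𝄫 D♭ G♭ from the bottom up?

The distinct note names are Fb, Bbb, Db, Gb. Stacked in thirds they read Gb–Bbb–Db–Fb, which is a minor seventh chord on Gb.
With the seventh (Fb) in the bass, the chord is in third inversion (figured bass 4/2).

Gb minor seventh, third inversion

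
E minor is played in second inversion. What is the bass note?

B

E minor is E–G–B. Second inversion places the fifth in the bass: B.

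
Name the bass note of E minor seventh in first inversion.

G

The third of E minor seventh (E–G–B–D) is G; that is the bass in first inversion.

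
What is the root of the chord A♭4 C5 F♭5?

Ab, C, Fb are the tones of an Fb augmented triad (Fb–Ab–C), making Fb the root.

Fb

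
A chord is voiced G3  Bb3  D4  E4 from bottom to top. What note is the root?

Reordering G, Bb, D, E into stacked thirds gives E–G–Bb–D; the bottom of that stack, E, is the root.

E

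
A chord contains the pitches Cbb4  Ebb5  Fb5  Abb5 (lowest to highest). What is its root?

Fb

Reordering Cbb, Ebb, Fb, Abb into stacked thirds gives Fb–Abb–Cbb–Ebb; the bottom of that stack, Fb, is the root.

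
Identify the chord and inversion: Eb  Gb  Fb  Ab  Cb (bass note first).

Fb major ninth, third inversion

The pitch classes Eb, Gb, Fb, Ab, Cb arrange in thirds as Fb–Ab–Cb–Eb–Gb: an Fb major ninth chord.
The lowest note is Eb, the seventh of the chord, so this is third inversion.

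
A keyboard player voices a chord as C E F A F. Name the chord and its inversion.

F major seventh, second inversion

The pitch classes C, E, F, A arrange in thirds as F–A–C–E: an F major seventh chord.
The lowest note is C, the fifth of the chord, so this is second inversion (figured bass 4/3).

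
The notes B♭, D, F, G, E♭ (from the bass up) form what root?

Eb

Bb, D, F, G, Eb are the tones of an Eb major ninth chord (Eb–G–Bb–D–F), making Eb the root.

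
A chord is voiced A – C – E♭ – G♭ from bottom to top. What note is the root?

A

A, C, Eb, Gb are the tones of an A diminished seventh chord (A–C–Eb–Gb), making A the root.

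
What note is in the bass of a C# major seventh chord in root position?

C#

The root of C# major seventh (C#–E#–G#–B#) is C#; that is the bass in root position.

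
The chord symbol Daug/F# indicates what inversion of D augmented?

first inversion

Daug/F# means D augmented with F# in the bass. F# is the third of D augmented (D–F#–A#), so this is first inversion.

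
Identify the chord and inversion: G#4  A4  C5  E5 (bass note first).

The pitch classes G#, A, C, E arrange in thirds as A–C–E–G#: an A minor-major seventh chord.
G# is the seventh of A minor-major seventh; seventh in the bass means third inversion (figured bass 4/2).

A minor-major seventh, third inversion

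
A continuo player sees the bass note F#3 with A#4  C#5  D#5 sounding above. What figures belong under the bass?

6/5

The notes F#, A#, C#, D# stack in thirds as D#–F#–A#–C# — a D# minor seventh chord. The bass F# is the third, so this is first inversion: figured 6/5.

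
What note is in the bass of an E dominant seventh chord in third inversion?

D

In third inversion the seventh is lowest. For E dominant seventh (E–G#–B–D) that is D.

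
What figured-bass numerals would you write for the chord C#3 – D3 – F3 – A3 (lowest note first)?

The notes C#, D, F, A stack in thirds as D–F–A–C# — a D minor-major seventh chord. The bass C# is the seventh, so this is third inversion: figured 4/2.

4/2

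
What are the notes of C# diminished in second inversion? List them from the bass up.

Spelling C# diminished: C#–E–G. In second inversion the fifth is bass, giving G, C#, E from the bottom.

G, C#, E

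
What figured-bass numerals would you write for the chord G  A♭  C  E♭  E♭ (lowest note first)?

4/2

The notes G, Ab, C, Eb stack in thirds as Ab–C–Eb–G — an Ab major seventh chord. The bass G is the seventh, so this is third inversion: figured 4/2.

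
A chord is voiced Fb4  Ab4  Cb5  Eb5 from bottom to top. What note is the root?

Fb

Reordering Fb, Ab, Cb, Eb into stacked thirds gives Fb–Ab–Cb–Eb; the bottom of that stack, Fb, is the root.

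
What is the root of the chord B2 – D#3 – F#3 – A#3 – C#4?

B

B, D#, F#, A#, C# are the tones of a B major ninth chord (B–D#–F#–A#–C#), making B the root.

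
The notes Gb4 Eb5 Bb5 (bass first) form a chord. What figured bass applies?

6

The notes Gb, Eb, Bb stack in thirds as Eb–Gb–Bb — an Eb minor triad. The bass Gb is the third, so this is first inversion: figured 6.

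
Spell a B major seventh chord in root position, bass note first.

B major seventh is B–D#–F#–A#. Root position puts the root (B) in the bass, with the remaining tones above: B, D#, F#, A#.

B, D#, F#, A#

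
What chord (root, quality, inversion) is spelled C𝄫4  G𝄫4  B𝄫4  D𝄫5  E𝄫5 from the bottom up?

The pitch classes Cbb, Gbb, Bbb, Dbb, Ebb arrange in thirds as Cbb–Ebb–Gbb–Bbb–Dbb: a Cbb major ninth chord.
With the root (Cbb) in the bass, the chord is in root position.

Cbb major ninth, root position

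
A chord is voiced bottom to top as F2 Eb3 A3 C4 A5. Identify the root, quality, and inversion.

F dominant seventh, root position

The distinct note names are F, Eb, A, C. Stacked in thirds they read F–A–C–Eb, which is a dominant seventh chord on F.
With the root (F) in the bass, the chord is in root position (figured bass 7).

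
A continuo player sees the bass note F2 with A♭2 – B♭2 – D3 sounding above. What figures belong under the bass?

The notes F, Ab, Bb, D stack in thirds as Bb–D–F–Ab — a Bb dominant seventh chord. The bass F is the fifth, so this is second inversion: figured 4/3.

4/3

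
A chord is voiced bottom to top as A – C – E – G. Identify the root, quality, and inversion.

The pitch classes A, C, E, G arrange in thirds as A–C–E–G: an A minor seventh chord.
With the root (A) in the bass, the chord is in root position (figured bass 7).

A minor seventh, root position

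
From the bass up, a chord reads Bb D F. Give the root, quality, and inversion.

Reducing to letter names: Bb, D, F. These stack in thirds as Bb–D–F — a Bb major triad.
The lowest note is Bb, the root of the chord, so this is root position (figured bass 5/3).

Bb major, root position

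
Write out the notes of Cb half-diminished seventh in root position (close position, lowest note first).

Cb half-diminished seventh is Cb–Ebb–Gbb–Bbb. Root position puts the root (Cb) in the bass, with the remaining tones above: Cb, Ebb, Gbb, Bbb.

Cb, Ebb, Gbb, Bbb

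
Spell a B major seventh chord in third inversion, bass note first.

Spelling B major seventh: B–D#–F#–A#. In third inversion the seventh is bass, giving A#, B, D#, F# from the bottom.

A#, B, D#, F#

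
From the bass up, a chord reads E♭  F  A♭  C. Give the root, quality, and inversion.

F minor seventh, third inversion

The pitch classes Eb, F, Ab, C arrange in thirds as F–Ab–C–Eb: an F minor seventh chord.
Eb is the seventh of F minor seventh; seventh in the bass means third inversion (figured bass 4/2).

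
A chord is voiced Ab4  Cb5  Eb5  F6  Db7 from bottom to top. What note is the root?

The distinct letter names are Ab, Cb, Eb, F, Db. Arranged as a stack of thirds they read Db–F–Ab–Cb–Eb, so Db is the root (a Db dominant ninth chord).

Db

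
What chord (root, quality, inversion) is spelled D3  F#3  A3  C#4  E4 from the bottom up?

D major ninth, root position

The pitch classes D, F#, A, C#, E arrange in thirds as D–F#–A–C#–E: a D major ninth chord.
D is the root of D major ninth; root in the bass means root position.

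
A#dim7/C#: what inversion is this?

A#dim7/C# means A# diminished seventh with C# in the bass. C# is the third of A# diminished seventh (A#–C#–E–G), so this is first inversion.

first inversion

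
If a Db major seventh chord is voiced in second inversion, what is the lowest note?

The fifth of Db major seventh (Db–F–Ab–C) is Ab; that is the bass in second inversion.

Ab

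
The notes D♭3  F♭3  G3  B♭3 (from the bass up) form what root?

G

The distinct letter names are Db, Fb, G, Bb. Arranged as a stack of thirds they read G–Bb–Db–Fb, so G is the root (a G diminished seventh chord).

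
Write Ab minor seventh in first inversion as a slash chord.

First inversion of Ab minor seventh has the third (Cb) in the bass. As a slash chord: Abm7/Cb.

Abm7/Cb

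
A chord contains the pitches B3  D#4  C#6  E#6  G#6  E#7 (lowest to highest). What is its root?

C#

B, D#, C#, E#, G# are the tones of a C# dominant ninth chord (C#–E#–G#–B–D#), making C# the root.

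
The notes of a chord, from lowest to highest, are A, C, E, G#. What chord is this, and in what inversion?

The distinct note names are A, C, E, G#. Stacked in thirds they read A–C–E–G#, which is a minor-major seventh chord on A.
With the root (A) in the bass, the chord is in root position (figured bass 7).

A minor-major seventh, root position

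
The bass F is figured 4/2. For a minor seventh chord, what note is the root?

The figures 4/2 mean the seventh of the chord is in the bass. If F is the seventh of a minor seventh chord, the root is G (chord tones G–Bb–D–F).

G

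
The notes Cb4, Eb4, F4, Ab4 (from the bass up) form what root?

F

Reordering Cb, Eb, F, Ab into stacked thirds gives F–Ab–Cb–Eb; the bottom of that stack, F, is the root.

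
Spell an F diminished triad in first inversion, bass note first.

F diminished is F–Ab–Cb. First inversion puts the third (Ab) in the bass, with the remaining tones above: Ab, Cb, F.

Ab, Cb, F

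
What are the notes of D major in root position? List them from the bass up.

The chord tones are D–F#–A. With the root (D) lowest for root position: D, F#, A.

D, F#, A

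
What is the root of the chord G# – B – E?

E

The distinct letter names are G#, B, E. Arranged as a stack of thirds they read E–G#–B, so E is the root (an E major triad).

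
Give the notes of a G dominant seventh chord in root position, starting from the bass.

G dominant seventh is G–B–D–F. Root position puts the root (G) in the bass, with the remaining tones above: G, B, D, F.

G, B, D, F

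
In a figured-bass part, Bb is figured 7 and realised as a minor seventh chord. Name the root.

The figures 7 mean the root of the chord is in the bass. If Bb is the root of a minor seventh chord, the root is Bb (chord tones Bb–Db–F–Ab).

Bb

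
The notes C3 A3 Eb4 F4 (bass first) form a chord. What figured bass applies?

4/3

The notes C, A, Eb, F stack in thirds as F–A–C–Eb — an F dominant seventh chord. The bass C is the fifth, so this is second inversion: figured 4/3.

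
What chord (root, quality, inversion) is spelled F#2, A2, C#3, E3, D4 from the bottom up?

The distinct note names are F#, A, C#, E, D. Stacked in thirds they read D–F#–A–C#–E, which is a major ninth chord on D.
With the third (F#) in the bass, the chord is in first inversion.

D major ninth, first inversion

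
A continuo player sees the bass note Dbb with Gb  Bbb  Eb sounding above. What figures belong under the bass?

4/2

The notes Dbb, Gb, Bbb, Eb stack in thirds as Eb–Gb–Bbb–Dbb — an Eb diminished seventh chord. The bass Dbb is the seventh, so this is third inversion: figured 4/2.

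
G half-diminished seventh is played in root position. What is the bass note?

G half-diminished seventh is G–Bb–Db–F. Root position places the root in the bass: G.

G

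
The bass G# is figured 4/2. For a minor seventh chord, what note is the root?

The figures 4/2 mean the seventh of the chord is in the bass. If G# is the seventh of a minor seventh chord, the root is A# (chord tones A#–C#–E#–G#).

A#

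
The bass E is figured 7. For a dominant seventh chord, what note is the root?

E

The figures 7 mean the root of the chord is in the bass. If E is the root of a dominant seventh chord, the root is E (chord tones E–G#–B–D).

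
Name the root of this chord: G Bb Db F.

G

Reordering G, Bb, Db, F into stacked thirds gives G–Bb–Db–F; the bottom of that stack, G, is the root.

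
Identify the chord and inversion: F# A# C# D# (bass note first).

Reducing to letter names: F#, A#, C#, D#. These stack in thirds as D#–F#–A#–C# — a D# minor seventh chord.
F# is the third of D# minor seventh; third in the bass means first inversion (figured bass 6/5).

D# minor seventh, first inversion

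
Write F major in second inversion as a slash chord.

FM/C

Second inversion of F major has the fifth (C) in the bass. As a slash chord: FM/C.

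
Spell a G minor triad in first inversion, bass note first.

G minor is G–Bb–D. First inversion puts the third (Bb) in the bass, with the remaining tones above: Bb, D, G.

Bb, D, G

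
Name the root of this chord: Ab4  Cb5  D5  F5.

D

Reordering Ab, Cb, D, F into stacked thirds gives D–F–Ab–Cb; the bottom of that stack, D, is the root.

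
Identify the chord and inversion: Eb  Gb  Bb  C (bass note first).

Reducing to letter names: Eb, Gb, Bb, C. These stack in thirds as C–Eb–Gb–Bb — a C half-diminished seventh chord.
The lowest note is Eb, the third of the chord, so this is first inversion (figured bass 6/5).

C half-diminished seventh, first inversion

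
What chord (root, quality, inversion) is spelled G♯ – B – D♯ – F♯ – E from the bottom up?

The distinct note names are G#, B, D#, F#, E. Stacked in thirds they read E–G#–B–D#–F#, which is a major ninth chord on E.
G# is the third of E major ninth; third in the bass means first inversion.

E major ninth, first inversion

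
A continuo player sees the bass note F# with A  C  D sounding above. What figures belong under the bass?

The notes F#, A, C, D stack in thirds as D–F#–A–C — a D dominant seventh chord. The bass F# is the third, so this is first inversion: figured 6/5.

6/5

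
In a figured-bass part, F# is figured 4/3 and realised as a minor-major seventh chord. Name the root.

The figures 4/3 mean the fifth of the chord is in the bass. If F# is the fifth of a minor-major seventh chord, the root is B (chord tones B–D–F#–A#).

B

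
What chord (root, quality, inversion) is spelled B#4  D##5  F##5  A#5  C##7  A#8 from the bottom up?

B# dominant ninth, root position

Reducing to letter names: B#, D##, F##, A#, C##. These stack in thirds as B#–D##–F##–A#–C## — a B# dominant ninth chord.
The lowest note is B#, the root of the chord, so this is root position.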